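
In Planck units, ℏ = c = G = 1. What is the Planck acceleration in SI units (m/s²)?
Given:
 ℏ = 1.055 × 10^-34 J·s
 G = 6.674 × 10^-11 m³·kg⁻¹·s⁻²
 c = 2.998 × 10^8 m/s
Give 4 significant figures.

5.560 × 10^51 m/s²

The unique combination of the constants set to 1 with dimensions of acceleration is a_P = √(c⁷/(ℏG)).
  = √(3.092 × 10^103)
  = 5.560 × 10^51 m/s²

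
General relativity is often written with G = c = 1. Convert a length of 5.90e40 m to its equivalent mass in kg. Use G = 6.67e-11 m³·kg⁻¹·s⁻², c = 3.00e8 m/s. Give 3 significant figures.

7.96e67 kg

Length → mass via c²/G.
5.90e40 m × (c²/G) = 7.96e67 kg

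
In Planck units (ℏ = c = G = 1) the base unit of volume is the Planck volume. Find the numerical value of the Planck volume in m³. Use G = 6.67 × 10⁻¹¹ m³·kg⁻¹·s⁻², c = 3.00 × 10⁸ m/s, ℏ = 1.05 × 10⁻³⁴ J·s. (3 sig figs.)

4.18 × 10⁻¹⁰⁵ m³

V_P = (ℏG/c³)^(3/2)
  = √(1.75 × 10⁻²⁰⁹)
  = 4.18 × 10⁻¹⁰⁵ m³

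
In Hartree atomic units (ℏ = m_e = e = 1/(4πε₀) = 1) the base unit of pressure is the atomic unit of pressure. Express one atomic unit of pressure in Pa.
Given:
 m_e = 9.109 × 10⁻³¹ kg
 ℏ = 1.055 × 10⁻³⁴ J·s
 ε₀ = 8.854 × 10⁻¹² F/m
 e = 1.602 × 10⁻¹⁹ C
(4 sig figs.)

P_au = E_h/a₀³ = m_e⁴e¹⁰/((4πε₀)⁵ℏ⁸)
E_h = 4.354 × 10⁻¹⁸ J
a₀ = 5.297 × 10⁻¹¹ m
E_h/a₀³ = 2.929 × 10¹³ Pa

2.929 × 10¹³ Pa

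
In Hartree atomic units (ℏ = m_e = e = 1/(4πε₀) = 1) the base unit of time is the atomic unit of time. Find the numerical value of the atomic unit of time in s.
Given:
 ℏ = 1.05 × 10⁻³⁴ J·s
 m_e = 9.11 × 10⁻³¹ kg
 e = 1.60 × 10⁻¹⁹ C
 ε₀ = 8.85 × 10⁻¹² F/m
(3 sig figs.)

2.40 × 10⁻¹⁷ s

τ_au = (4πε₀)²ℏ³/(m_e e⁴)
E_h = 4.38 × 10⁻¹⁸ J
ℏ/E_h = 2.40 × 10⁻¹⁷ s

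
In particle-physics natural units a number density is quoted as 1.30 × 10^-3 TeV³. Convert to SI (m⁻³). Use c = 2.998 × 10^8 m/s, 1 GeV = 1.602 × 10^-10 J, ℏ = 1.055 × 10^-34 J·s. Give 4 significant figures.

1.689 × 10^53 m⁻³

Number density is [L]⁻³ = [E]³/(ℏc)³.
1 GeV³ → 1/(ℏc)³ × (1 GeV in J)³ = 1.299 × 10^47 m⁻³.
Convert the energy scale: 1.30 × 10^-3 TeV³ = 1.30 × 10^6 GeV³.
Result: 1.30 × 10^6 × 1.299 × 10^47 = 1.689 × 10^53 m⁻³.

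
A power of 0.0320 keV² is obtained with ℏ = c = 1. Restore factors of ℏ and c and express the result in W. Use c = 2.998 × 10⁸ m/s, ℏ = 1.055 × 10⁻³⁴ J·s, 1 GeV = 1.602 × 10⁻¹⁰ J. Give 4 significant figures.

7.784 W

Power is [E]/[T] = [E]²/ℏ.
1 GeV² → 1/ℏ × (1 GeV in J)² = 2.433 × 10¹⁴ W.
Convert the energy scale: 0.0320 keV² = 3.20 × 10⁻¹⁴ GeV².
Result: 3.20 × 10⁻¹⁴ × 2.433 × 10¹⁴ = 7.784 W.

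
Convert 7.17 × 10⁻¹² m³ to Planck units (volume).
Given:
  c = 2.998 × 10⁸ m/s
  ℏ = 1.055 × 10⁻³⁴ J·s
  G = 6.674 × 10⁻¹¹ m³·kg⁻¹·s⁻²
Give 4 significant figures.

Planck volume: V_P = (ℏG/c³)^(3/2) = 4.224 × 10⁻¹⁰⁵ m³.
7.17 × 10⁻¹² / 4.224 × 10⁻¹⁰⁵ = 1.697 × 10⁹³

1.697 × 10⁹³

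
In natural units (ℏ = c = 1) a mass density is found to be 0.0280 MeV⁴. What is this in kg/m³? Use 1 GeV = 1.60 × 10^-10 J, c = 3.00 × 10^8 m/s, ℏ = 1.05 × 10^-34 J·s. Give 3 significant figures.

Mass density is [E]/(c²[L]³) = [E]⁴/(ℏ³c⁵).
1 GeV⁴ → 1/(ℏ³c⁵) × (1 GeV in J)⁴ = 2.33 × 10^20 kg/m³.
Convert the energy scale: 0.0280 MeV⁴ = 2.80 × 10^-14 GeV⁴.
Result: 2.80 × 10^-14 × 2.33 × 10^20 = 6.52 × 10^6 kg/m³.

6.52 × 10^6 kg/m³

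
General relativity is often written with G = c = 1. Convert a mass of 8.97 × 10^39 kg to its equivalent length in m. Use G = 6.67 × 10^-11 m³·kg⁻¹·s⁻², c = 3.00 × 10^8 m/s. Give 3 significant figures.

6.65 × 10^12 m

In G = c = 1 units mass has dimensions of length; the conversion factor is G/c².
8.97 × 10^39 kg × (G/c²) = 6.65 × 10^12 m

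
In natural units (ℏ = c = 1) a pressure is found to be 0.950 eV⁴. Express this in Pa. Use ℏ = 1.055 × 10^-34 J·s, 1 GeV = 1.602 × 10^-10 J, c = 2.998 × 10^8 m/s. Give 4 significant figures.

Pressure is [E]/[L]³ = [E]⁴/(ℏc)³.
1 GeV⁴ → 1/(ℏc)³ × (1 GeV in J)⁴ = 2.082 × 10^37 Pa.
Convert the energy scale: 0.950 eV⁴ = 9.50 × 10^-37 GeV⁴.
Result: 9.50 × 10^-37 × 2.082 × 10^37 = 19.78 Pa.

19.78 Pa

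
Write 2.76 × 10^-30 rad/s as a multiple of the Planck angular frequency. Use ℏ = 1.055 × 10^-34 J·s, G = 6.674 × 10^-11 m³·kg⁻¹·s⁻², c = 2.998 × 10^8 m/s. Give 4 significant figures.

Planck angular frequency: ω_P = √(c⁵/(ℏG)) = 1.855 × 10^43 rad/s.
2.76 × 10^-30 / 1.855 × 10^43 = 1.488 × 10^-73

1.488 × 10^-73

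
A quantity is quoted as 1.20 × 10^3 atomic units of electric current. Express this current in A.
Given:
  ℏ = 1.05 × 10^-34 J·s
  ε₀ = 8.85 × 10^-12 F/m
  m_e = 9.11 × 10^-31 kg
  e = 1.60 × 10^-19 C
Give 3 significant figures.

8.01 A

One atomic unit of electric current: I_au = e E_h/ℏ = m_e e⁵/((4πε₀)²ℏ³) = 6.67 × 10^-3 A.
1.20 × 10^3 × 6.67 × 10^-3 A = 8.01 A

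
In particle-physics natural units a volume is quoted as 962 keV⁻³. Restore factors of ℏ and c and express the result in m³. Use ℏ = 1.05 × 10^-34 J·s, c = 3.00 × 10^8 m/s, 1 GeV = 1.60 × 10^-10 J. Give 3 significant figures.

Volume is [L]³ = [E]⁻³·(ℏc)³.
1 GeV⁻³ → (ℏc)³ × (1 GeV in J)⁻³ = 7.63 × 10^-48 m³.
Convert the energy scale: 962 keV⁻³ = 9.62 × 10^20 GeV⁻³.
Result: 9.62 × 10^20 × 7.63 × 10^-48 = 7.34 × 10^-27 m³.

7.34 × 10^-27 m³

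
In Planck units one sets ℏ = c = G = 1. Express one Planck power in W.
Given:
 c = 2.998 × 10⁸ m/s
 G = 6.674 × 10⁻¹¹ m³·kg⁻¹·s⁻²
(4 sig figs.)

P_P = c⁵/G
  = 2.422 × 10⁴² / 6.674 × 10⁻¹¹
  = 3.629 × 10⁵² W

3.629 × 10⁵² W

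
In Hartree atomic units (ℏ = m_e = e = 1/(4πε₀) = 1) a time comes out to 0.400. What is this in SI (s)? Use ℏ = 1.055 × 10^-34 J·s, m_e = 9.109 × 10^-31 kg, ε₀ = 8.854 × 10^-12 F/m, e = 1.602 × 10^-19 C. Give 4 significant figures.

One atomic unit of time: τ_au = (4πε₀)²ℏ³/(m_e e⁴) = 2.423 × 10^-17 s.
0.400 × 2.423 × 10^-17 s = 9.692 × 10^-18 s

9.692 × 10^-18 s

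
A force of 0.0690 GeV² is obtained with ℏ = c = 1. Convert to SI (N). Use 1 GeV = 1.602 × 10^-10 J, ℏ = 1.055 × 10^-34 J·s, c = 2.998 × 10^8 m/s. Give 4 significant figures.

5.599 × 10^4 N

Force is [E]/[L] = [E]²/(ℏc); restore (ℏc)⁻¹.
1 GeV² → 1/(ℏc) × (1 GeV in J)² = 8.114 × 10^5 N.
Result: 0.0690 × 8.114 × 10^5 = 5.599 × 10^4 N.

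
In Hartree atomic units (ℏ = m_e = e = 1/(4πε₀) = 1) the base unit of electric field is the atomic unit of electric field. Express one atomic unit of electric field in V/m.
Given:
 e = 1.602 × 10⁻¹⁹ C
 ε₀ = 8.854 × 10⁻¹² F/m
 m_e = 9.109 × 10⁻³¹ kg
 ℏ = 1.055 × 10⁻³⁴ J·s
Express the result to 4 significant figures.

5.131 × 10¹¹ V/m

E_au = E_h/(e a₀) = m_e²e⁵/((4πε₀)³ℏ⁴)
E_h = 4.354 × 10⁻¹⁸ J
a₀ = 5.297 × 10⁻¹¹ m
E_h/(e·a₀) = 5.131 × 10¹¹ V/m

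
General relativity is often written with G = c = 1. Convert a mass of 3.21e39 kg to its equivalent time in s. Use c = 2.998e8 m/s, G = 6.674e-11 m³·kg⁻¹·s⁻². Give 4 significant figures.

Mass → time via G/c³.
3.21e39 kg × (G/c³) = 7.951e3 s

7.951e3 s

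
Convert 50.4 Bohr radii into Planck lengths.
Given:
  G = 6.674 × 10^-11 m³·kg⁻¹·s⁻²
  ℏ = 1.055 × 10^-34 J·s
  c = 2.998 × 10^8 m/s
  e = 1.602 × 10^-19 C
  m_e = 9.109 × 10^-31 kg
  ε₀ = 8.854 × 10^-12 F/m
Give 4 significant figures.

Bohr radius: a₀ = 4πε₀ℏ²/(m_e e²) = 5.297 × 10^-11 m
Planck length: ℓ_P = √(ℏG/c³) = 1.616 × 10^-35 m
50.4 × 5.297 × 10^-11 / 1.616 × 10^-35 = 1.652 × 10^26

1.652 × 10^26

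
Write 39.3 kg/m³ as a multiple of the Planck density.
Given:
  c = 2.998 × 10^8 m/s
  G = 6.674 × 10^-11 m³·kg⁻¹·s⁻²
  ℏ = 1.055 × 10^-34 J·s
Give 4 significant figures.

Planck density: ρ_P = c⁵/(ℏG²) = 5.154 × 10^96 kg/m³.
39.3 / 5.154 × 10^96 = 7.625 × 10^-96

7.625 × 10^-96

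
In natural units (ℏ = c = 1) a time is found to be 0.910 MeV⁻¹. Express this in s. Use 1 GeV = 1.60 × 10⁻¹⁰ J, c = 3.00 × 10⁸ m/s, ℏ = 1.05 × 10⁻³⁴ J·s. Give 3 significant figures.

A time is [E]⁻¹ in ℏ=c=1; restore one factor of ℏ.
1 GeV⁻¹ → ℏ × (1 GeV in J)⁻¹ = 6.56 × 10⁻²⁵ s.
Convert the energy scale: 0.910 MeV⁻¹ = 910 GeV⁻¹.
Result: 910 × 6.56 × 10⁻²⁵ = 5.97 × 10⁻²² s.

5.97 × 10⁻²² s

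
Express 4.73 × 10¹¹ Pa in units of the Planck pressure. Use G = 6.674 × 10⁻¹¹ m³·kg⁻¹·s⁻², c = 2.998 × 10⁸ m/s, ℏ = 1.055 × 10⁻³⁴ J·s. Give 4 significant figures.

Planck pressure: p_P = c⁷/(ℏG²) = 4.632 × 10¹¹³ Pa.
4.73 × 10¹¹ / 4.632 × 10¹¹³ = 1.021 × 10⁻¹⁰²

1.021 × 10⁻¹⁰²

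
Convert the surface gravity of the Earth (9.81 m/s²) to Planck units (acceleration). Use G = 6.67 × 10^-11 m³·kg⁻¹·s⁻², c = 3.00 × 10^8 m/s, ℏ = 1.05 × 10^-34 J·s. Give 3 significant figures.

1.76 × 10^-51

Planck acceleration: a_P = √(c⁷/(ℏG)) = 5.59 × 10^51 m/s².
9.81 / 5.59 × 10^51 = 1.76 × 10^-51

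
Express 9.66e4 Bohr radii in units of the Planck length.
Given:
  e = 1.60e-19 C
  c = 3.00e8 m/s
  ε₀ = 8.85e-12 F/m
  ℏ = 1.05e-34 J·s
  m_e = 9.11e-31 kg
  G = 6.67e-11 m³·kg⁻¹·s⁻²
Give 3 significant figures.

Bohr radius: a₀ = 4πε₀ℏ²/(m_e e²) = 5.26e-11 m
Planck length: ℓ_P = √(ℏG/c³) = 1.61e-35 m
9.66e4 × 5.26e-11 / 1.61e-35 = 3.15e29

3.15e29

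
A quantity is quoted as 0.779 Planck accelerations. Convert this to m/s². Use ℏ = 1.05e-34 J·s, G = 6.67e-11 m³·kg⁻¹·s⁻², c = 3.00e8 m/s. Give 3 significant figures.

4.35e51 m/s²

One Planck acceleration: a_P = √(c⁷/(ℏG)) = 5.59e51 m/s².
0.779 × 5.59e51 m/s² = 4.35e51 m/s²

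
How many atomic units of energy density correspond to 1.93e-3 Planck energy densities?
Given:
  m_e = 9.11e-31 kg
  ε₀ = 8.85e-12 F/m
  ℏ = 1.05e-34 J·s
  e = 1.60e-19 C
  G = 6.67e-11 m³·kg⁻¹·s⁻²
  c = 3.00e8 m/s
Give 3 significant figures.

Planck energy density: u_P = c⁷/(ℏG²) = 4.68e113 J/m³
atomic unit of energy density: u_au = E_h/a₀³ = m_e⁴e¹⁰/((4πε₀)⁵ℏ⁸) = 3.01e13 J/m³
1.93e-3 × 4.68e113 / 3.01e13 = 3.00e97

3.00e97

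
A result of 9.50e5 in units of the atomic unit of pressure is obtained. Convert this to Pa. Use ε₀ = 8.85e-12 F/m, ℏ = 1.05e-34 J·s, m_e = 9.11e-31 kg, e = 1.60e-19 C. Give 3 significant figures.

One atomic unit of pressure: P_au = E_h/a₀³ = m_e⁴e¹⁰/((4πε₀)⁵ℏ⁸) = 3.01e13 Pa.
9.50e5 × 3.01e13 Pa = 2.86e19 Pa

2.86e19 Pa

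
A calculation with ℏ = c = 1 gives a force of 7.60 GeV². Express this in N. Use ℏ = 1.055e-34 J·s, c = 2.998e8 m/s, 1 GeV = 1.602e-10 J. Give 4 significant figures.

6.167e6 N

Force is [E]/[L] = [E]²/(ℏc); restore (ℏc)⁻¹.
1 GeV² → 1/(ℏc) × (1 GeV in J)² = 8.114e5 N.
Result: 7.60 × 8.114e5 = 6.167e6 N.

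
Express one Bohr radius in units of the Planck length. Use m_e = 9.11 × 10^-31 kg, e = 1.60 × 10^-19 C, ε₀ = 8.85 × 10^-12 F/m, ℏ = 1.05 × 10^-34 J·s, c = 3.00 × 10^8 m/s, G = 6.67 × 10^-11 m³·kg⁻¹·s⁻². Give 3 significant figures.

3.26 × 10^24

Bohr radius: a₀ = 4πε₀ℏ²/(m_e e²) = 5.26 × 10^-11 m
Planck length: ℓ_P = √(ℏG/c³) = 1.61 × 10^-35 m
ratio = 5.26 × 10^-11 / 1.61 × 10^-35 = 3.26 × 10^24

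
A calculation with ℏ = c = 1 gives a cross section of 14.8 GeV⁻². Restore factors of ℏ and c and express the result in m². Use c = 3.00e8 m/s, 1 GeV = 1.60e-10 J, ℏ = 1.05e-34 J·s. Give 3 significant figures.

5.74e-31 m²

Area is [L]² = [E]⁻²·(ℏc)²; restore (ℏc)².
1 GeV⁻² → (ℏc)² × (1 GeV in J)⁻² = 3.88e-32 m².
Result: 14.8 × 3.88e-32 = 5.74e-31 m².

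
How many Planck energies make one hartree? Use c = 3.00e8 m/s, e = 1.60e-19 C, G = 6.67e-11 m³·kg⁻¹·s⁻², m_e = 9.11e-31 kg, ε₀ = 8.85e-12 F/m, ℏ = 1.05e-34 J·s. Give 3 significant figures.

hartree: E_h = m_e e⁴/(4πε₀ℏ)² = 4.38e-18 J
Planck energy: E_P = √(ℏc⁵/G) = 1.96e9 J
ratio = 4.38e-18 / 1.96e9 = 2.24e-27

2.24e-27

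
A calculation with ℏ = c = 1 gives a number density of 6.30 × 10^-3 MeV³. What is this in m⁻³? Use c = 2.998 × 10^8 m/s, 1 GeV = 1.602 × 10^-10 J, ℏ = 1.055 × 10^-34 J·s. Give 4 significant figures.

8.186 × 10^35 m⁻³

Number density is [L]⁻³ = [E]³/(ℏc)³.
1 GeV³ → 1/(ℏc)³ × (1 GeV in J)³ = 1.299 × 10^47 m⁻³.
Convert the energy scale: 6.30 × 10^-3 MeV³ = 6.30 × 10^-12 GeV³.
Result: 6.30 × 10^-12 × 1.299 × 10^47 = 8.186 × 10^35 m⁻³.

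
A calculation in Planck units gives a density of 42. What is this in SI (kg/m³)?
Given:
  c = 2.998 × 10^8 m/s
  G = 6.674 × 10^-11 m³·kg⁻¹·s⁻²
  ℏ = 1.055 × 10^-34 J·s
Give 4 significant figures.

One Planck density: ρ_P = c⁵/(ℏG²) = 5.154 × 10^96 kg/m³.
42 × 5.154 × 10^96 kg/m³ = 2.165 × 10^98 kg/m³

2.165 × 10^98 kg/m³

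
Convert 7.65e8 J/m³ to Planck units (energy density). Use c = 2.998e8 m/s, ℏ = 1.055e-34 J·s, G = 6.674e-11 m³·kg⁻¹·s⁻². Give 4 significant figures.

Planck energy density: u_P = c⁷/(ℏG²) = 4.632e113 J/m³.
7.65e8 / 4.632e113 = 1.651e-105

1.651e-105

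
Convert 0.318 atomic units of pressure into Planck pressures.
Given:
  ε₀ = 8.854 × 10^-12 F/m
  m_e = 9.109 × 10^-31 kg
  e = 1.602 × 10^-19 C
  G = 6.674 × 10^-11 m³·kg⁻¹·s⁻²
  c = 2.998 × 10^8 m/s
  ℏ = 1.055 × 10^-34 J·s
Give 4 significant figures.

atomic unit of pressure: P_au = E_h/a₀³ = m_e⁴e¹⁰/((4πε₀)⁵ℏ⁸) = 2.929 × 10^13 Pa
Planck pressure: p_P = c⁷/(ℏG²) = 4.632 × 10^113 Pa
0.318 × 2.929 × 10^13 / 4.632 × 10^113 = 2.011 × 10^-101

2.011 × 10^-101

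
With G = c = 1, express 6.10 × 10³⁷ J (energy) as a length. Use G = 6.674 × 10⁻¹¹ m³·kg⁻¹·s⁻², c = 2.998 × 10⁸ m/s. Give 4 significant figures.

5.040 × 10⁻⁷ m

Energy → length via G/c⁴.
6.10 × 10³⁷ J × (G/c⁴) = 5.040 × 10⁻⁷ m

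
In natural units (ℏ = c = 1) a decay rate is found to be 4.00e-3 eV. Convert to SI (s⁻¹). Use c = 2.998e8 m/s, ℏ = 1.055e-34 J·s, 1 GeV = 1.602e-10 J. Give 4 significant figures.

6.074e12 s⁻¹

A rate is [E]/ℏ; divide by ℏ.
1 GeV → 1/ℏ × (1 GeV in J) = 1.518e24 s⁻¹.
Convert the energy scale: 4.00e-3 eV = 4.00e-12 GeV.
Result: 4.00e-12 × 1.518e24 = 6.074e12 s⁻¹.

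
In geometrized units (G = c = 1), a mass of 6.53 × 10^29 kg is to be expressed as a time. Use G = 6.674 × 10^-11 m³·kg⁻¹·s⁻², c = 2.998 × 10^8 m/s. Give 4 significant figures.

1.617 × 10^-6 s

Mass → time via G/c³.
6.53 × 10^29 kg × (G/c³) = 1.617 × 10^-6 s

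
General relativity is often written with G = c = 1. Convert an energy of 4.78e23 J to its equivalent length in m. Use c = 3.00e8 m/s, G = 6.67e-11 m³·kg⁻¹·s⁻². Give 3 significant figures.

Energy → length via G/c⁴.
4.78e23 J × (G/c⁴) = 3.94e-21 m

3.94e-21 m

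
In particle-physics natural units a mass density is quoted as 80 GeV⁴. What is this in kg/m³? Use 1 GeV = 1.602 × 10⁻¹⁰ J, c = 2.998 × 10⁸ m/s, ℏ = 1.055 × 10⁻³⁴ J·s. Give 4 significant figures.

1.853 × 10²² kg/m³

Mass density is [E]/(c²[L]³) = [E]⁴/(ℏ³c⁵).
1 GeV⁴ → 1/(ℏ³c⁵) × (1 GeV in J)⁴ = 2.316 × 10²⁰ kg/m³.
Result: 80 × 2.316 × 10²⁰ = 1.853 × 10²² kg/m³.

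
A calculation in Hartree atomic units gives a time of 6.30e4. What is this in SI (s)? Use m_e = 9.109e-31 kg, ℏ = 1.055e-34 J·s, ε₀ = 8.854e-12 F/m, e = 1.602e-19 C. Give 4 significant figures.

1.526e-12 s

One atomic unit of time: τ_au = (4πε₀)²ℏ³/(m_e e⁴) = 2.423e-17 s.
6.30e4 × 2.423e-17 s = 1.526e-12 s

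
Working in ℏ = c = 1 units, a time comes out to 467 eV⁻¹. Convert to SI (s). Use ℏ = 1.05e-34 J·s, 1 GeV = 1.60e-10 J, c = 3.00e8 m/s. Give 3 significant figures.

A time is [E]⁻¹ in ℏ=c=1; restore one factor of ℏ.
1 GeV⁻¹ → ℏ × (1 GeV in J)⁻¹ = 6.56e-25 s.
Convert the energy scale: 467 eV⁻¹ = 4.67e11 GeV⁻¹.
Result: 4.67e11 × 6.56e-25 = 3.06e-13 s.

3.06e-13 s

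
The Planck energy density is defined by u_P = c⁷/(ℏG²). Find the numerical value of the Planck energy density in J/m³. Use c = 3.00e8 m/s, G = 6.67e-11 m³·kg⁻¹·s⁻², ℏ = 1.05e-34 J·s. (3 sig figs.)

4.68e113 J/m³

u_P = c⁷/(ℏG²)
  = 2.19e59 / 4.67e-55
  = 4.68e113 J/m³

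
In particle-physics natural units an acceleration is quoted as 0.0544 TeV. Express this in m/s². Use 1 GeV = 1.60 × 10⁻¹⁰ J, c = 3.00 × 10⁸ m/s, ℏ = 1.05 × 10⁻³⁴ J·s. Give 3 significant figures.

2.49 × 10³⁴ m/s²

Acceleration is [L]/[T]² = c·[E]/ℏ.
1 GeV → c/ℏ × (1 GeV in J) = 4.57 × 10³² m/s².
Convert the energy scale: 0.0544 TeV = 54.4 GeV.
Result: 54.4 × 4.57 × 10³² = 2.49 × 10³⁴ m/s².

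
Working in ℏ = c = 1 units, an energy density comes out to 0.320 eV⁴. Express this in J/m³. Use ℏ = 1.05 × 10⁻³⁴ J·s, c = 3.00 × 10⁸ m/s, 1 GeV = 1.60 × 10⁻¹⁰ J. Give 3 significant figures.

[E]/[L]³ = [E]⁴/(ℏc)³; restore (ℏc)⁻³.
1 GeV⁴ → 1/(ℏc)³ × (1 GeV in J)⁴ = 2.10 × 10³⁷ J/m³.
Convert the energy scale: 0.320 eV⁴ = 3.20 × 10⁻³⁷ GeV⁴.
Result: 3.20 × 10⁻³⁷ × 2.10 × 10³⁷ = 6.71 J/m³.

6.71 J/m³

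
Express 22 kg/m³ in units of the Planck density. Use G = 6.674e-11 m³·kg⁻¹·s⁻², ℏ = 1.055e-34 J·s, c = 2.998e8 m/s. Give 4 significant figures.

4.269e-96

Planck density: ρ_P = c⁵/(ℏG²) = 5.154e96 kg/m³.
22 / 5.154e96 = 4.269e-96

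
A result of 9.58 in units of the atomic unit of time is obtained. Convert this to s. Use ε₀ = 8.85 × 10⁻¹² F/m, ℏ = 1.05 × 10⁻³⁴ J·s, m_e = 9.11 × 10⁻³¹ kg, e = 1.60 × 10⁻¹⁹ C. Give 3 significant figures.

One atomic unit of time: τ_au = (4πε₀)²ℏ³/(m_e e⁴) = 2.40 × 10⁻¹⁷ s.
9.58 × 2.40 × 10⁻¹⁷ s = 2.30 × 10⁻¹⁶ s

2.30 × 10⁻¹⁶ s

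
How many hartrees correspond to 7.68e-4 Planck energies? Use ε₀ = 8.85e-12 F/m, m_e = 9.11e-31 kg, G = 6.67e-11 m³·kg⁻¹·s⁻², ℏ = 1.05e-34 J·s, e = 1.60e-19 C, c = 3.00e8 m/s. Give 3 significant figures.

3.43e23

Planck energy: E_P = √(ℏc⁵/G) = 1.96e9 J
hartree: E_h = m_e e⁴/(4πε₀ℏ)² = 4.38e-18 J
7.68e-4 × 1.96e9 / 4.38e-18 = 3.43e23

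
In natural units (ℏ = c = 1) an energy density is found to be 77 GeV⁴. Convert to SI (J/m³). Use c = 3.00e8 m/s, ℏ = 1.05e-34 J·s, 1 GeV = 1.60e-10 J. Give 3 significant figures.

1.61e39 J/m³

[E]/[L]³ = [E]⁴/(ℏc)³; restore (ℏc)⁻³.
1 GeV⁴ → 1/(ℏc)³ × (1 GeV in J)⁴ = 2.10e37 J/m³.
Result: 77 × 2.10e37 = 1.61e39 J/m³.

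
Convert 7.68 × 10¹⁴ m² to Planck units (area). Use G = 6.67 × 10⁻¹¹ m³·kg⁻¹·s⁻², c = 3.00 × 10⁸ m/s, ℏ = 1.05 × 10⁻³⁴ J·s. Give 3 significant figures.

Planck area: A_P = ℏG/c³ = 2.59 × 10⁻⁷⁰ m².
7.68 × 10¹⁴ / 2.59 × 10⁻⁷⁰ = 2.96 × 10⁸⁴

2.96 × 10⁸⁴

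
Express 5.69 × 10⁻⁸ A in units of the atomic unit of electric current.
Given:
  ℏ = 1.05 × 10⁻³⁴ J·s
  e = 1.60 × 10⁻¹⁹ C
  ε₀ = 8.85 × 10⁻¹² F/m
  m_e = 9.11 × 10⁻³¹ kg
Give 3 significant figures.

atomic unit of electric current: I_au = e E_h/ℏ = m_e e⁵/((4πε₀)²ℏ³) = 6.67 × 10⁻³ A.
5.69 × 10⁻⁸ / 6.67 × 10⁻³ = 8.53 × 10⁻⁶

8.53 × 10⁻⁶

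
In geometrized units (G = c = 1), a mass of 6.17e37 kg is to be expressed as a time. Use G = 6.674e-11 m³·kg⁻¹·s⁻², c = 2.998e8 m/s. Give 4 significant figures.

Mass → time via G/c³.
6.17e37 kg × (G/c³) = 152.8 s

152.8 s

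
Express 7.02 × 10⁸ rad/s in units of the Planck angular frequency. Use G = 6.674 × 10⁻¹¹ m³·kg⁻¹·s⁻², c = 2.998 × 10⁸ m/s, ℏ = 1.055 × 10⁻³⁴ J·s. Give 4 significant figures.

Planck angular frequency: ω_P = √(c⁵/(ℏG)) = 1.855 × 10⁴³ rad/s.
7.02 × 10⁸ / 1.855 × 10⁴³ = 3.785 × 10⁻³⁵

3.785 × 10⁻³⁵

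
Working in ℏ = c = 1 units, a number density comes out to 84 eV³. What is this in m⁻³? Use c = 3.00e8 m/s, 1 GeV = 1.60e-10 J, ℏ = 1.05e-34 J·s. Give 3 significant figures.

Number density is [L]⁻³ = [E]³/(ℏc)³.
1 GeV³ → 1/(ℏc)³ × (1 GeV in J)³ = 1.31e47 m⁻³.
Convert the energy scale: 84 eV³ = 8.40e-26 GeV³.
Result: 8.40e-26 × 1.31e47 = 1.10e22 m⁻³.

1.10e22 m⁻³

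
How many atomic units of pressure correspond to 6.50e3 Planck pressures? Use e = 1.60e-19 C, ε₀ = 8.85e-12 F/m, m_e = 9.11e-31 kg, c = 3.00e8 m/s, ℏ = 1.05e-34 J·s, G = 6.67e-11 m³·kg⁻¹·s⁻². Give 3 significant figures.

Planck pressure: p_P = c⁷/(ℏG²) = 4.68e113 Pa
atomic unit of pressure: P_au = E_h/a₀³ = m_e⁴e¹⁰/((4πε₀)⁵ℏ⁸) = 3.01e13 Pa
6.50e3 × 4.68e113 / 3.01e13 = 1.01e104

1.01e104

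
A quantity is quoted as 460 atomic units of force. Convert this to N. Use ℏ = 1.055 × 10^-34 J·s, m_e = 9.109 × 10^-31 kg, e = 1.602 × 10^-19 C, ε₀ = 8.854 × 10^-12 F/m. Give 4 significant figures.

One atomic unit of force: F_au = E_h/a₀ = m_e²e⁶/((4πε₀)³ℏ⁴) = 8.220 × 10^-8 N.
460 × 8.220 × 10^-8 N = 3.781 × 10^-5 N

3.781 × 10^-5 N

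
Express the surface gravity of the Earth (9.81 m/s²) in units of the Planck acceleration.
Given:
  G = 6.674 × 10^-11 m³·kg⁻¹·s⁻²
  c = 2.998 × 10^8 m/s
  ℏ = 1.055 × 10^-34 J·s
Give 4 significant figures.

1.764 × 10^-51

Planck acceleration: a_P = √(c⁷/(ℏG)) = 5.560 × 10^51 m/s².
9.81 / 5.560 × 10^51 = 1.764 × 10^-51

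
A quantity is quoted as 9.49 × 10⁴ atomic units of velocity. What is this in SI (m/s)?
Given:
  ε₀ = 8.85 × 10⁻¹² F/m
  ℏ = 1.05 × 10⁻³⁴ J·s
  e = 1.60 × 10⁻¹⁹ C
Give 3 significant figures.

One atomic unit of velocity: v_au = e²/(4πε₀ℏ) = 2.19 × 10⁶ m/s.
9.49 × 10⁴ × 2.19 × 10⁶ m/s = 2.08 × 10¹¹ m/s

2.08 × 10¹¹ m/s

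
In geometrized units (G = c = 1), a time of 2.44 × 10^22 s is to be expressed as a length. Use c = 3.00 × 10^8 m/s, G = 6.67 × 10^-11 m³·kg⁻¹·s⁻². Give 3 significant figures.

Time → length via c.
2.44 × 10^22 s × (c) = 7.32 × 10^30 m

7.32 × 10^30 m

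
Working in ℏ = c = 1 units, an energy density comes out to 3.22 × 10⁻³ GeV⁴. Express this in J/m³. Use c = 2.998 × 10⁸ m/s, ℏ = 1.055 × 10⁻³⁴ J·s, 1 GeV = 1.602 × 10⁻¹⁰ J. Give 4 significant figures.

[E]/[L]³ = [E]⁴/(ℏc)³; restore (ℏc)⁻³.
1 GeV⁴ → 1/(ℏc)³ × (1 GeV in J)⁴ = 2.082 × 10³⁷ J/m³.
Result: 3.22 × 10⁻³ × 2.082 × 10³⁷ = 6.703 × 10³⁴ J/m³.

6.703 × 10³⁴ J/m³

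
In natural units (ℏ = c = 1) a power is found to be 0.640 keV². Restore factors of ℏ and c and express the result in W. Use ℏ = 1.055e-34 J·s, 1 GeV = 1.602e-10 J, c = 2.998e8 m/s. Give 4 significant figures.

Power is [E]/[T] = [E]²/ℏ.
1 GeV² → 1/ℏ × (1 GeV in J)² = 2.433e14 W.
Convert the energy scale: 0.640 keV² = 6.40e-13 GeV².
Result: 6.40e-13 × 2.433e14 = 155.7 W.

155.7 W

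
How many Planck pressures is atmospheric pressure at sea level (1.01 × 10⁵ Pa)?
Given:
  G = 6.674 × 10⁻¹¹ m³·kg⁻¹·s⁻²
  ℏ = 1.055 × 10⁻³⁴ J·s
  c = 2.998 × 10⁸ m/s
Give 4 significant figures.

Planck pressure: p_P = c⁷/(ℏG²) = 4.632 × 10¹¹³ Pa.
1.01 × 10⁵ / 4.632 × 10¹¹³ = 2.180 × 10⁻¹⁰⁹

2.180 × 10⁻¹⁰⁹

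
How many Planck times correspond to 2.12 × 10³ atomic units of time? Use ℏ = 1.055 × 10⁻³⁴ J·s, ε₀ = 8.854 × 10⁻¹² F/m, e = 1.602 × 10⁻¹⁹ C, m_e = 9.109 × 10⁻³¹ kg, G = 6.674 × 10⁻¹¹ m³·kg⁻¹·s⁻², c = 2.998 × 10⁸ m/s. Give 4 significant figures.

9.526 × 10²⁹

atomic unit of time: τ_au = (4πε₀)²ℏ³/(m_e e⁴) = 2.423 × 10⁻¹⁷ s
Planck time: t_P = √(ℏG/c⁵) = 5.392 × 10⁻⁴⁴ s
2.12 × 10³ × 2.423 × 10⁻¹⁷ / 5.392 × 10⁻⁴⁴ = 9.526 × 10²⁹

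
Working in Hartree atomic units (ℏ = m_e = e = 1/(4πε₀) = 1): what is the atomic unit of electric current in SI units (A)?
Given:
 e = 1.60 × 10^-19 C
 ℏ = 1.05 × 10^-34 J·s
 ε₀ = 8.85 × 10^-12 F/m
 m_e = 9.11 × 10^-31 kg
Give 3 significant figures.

6.67 × 10^-3 A

The unique combination of the constants set to 1 with dimensions of current is I_au = e E_h/ℏ = m_e e⁵/((4πε₀)²ℏ³).
E_h = 4.38 × 10^-18 J
e·E_h/ℏ = 6.67 × 10^-3 A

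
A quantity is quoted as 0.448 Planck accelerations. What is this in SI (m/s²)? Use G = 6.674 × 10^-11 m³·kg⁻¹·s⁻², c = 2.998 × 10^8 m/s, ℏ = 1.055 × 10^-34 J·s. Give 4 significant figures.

2.491 × 10^51 m/s²

One Planck acceleration: a_P = √(c⁷/(ℏG)) = 5.560 × 10^51 m/s².
0.448 × 5.560 × 10^51 m/s² = 2.491 × 10^51 m/s²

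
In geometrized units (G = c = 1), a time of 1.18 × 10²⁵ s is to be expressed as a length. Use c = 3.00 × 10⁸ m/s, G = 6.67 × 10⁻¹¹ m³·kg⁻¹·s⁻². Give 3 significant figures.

Time → length via c.
1.18 × 10²⁵ s × (c) = 3.54 × 10³³ m

3.54 × 10³³ m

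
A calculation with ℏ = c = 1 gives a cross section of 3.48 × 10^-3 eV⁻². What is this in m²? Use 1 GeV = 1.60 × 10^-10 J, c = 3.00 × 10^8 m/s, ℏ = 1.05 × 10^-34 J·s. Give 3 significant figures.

1.35 × 10^-16 m²

Area is [L]² = [E]⁻²·(ℏc)²; restore (ℏc)².
1 GeV⁻² → (ℏc)² × (1 GeV in J)⁻² = 3.88 × 10^-32 m².
Convert the energy scale: 3.48 × 10^-3 eV⁻² = 3.48 × 10^15 GeV⁻².
Result: 3.48 × 10^15 × 3.88 × 10^-32 = 1.35 × 10^-16 m².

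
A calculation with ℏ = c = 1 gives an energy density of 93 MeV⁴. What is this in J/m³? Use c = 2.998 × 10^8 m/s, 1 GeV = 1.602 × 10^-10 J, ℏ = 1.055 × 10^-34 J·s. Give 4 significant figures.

1.936 × 10^27 J/m³

[E]/[L]³ = [E]⁴/(ℏc)³; restore (ℏc)⁻³.
1 GeV⁴ → 1/(ℏc)³ × (1 GeV in J)⁴ = 2.082 × 10^37 J/m³.
Convert the energy scale: 93 MeV⁴ = 9.30 × 10^-11 GeV⁴.
Result: 9.30 × 10^-11 × 2.082 × 10^37 = 1.936 × 10^27 J/m³.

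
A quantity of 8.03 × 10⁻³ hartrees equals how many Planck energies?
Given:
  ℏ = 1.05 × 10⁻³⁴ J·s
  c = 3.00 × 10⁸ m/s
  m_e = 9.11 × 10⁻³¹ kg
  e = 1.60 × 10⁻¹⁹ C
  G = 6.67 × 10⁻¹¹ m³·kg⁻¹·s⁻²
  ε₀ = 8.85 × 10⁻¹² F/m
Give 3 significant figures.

hartree: E_h = m_e e⁴/(4πε₀ℏ)² = 4.38 × 10⁻¹⁸ J
Planck energy: E_P = √(ℏc⁵/G) = 1.96 × 10⁹ J
8.03 × 10⁻³ × 4.38 × 10⁻¹⁸ / 1.96 × 10⁹ = 1.80 × 10⁻²⁹

1.80 × 10⁻²⁹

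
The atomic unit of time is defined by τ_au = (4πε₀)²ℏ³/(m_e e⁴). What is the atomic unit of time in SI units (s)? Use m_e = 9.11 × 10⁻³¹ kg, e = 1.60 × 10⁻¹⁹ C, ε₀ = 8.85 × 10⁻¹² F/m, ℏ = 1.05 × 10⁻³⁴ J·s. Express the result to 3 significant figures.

τ_au = (4πε₀)²ℏ³/(m_e e⁴)
E_h = 4.38 × 10⁻¹⁸ J
ℏ/E_h = 2.40 × 10⁻¹⁷ s

2.40 × 10⁻¹⁷ s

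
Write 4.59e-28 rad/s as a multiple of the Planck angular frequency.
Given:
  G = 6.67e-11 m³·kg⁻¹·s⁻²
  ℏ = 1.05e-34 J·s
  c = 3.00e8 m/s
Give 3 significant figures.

Planck angular frequency: ω_P = √(c⁵/(ℏG)) = 1.86e43 rad/s.
4.59e-28 / 1.86e43 = 2.46e-71

2.46e-71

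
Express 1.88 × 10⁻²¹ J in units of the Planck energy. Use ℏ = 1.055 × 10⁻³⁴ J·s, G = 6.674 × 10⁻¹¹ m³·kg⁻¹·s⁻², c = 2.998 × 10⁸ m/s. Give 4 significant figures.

9.608 × 10⁻³¹

Planck energy: E_P = √(ℏc⁵/G) = 1.957 × 10⁹ J.
1.88 × 10⁻²¹ / 1.957 × 10⁹ = 9.608 × 10⁻³¹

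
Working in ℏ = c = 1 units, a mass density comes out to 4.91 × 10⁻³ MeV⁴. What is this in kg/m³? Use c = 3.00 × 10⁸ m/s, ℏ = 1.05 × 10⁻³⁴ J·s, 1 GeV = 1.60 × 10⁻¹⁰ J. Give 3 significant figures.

Mass density is [E]/(c²[L]³) = [E]⁴/(ℏ³c⁵).
1 GeV⁴ → 1/(ℏ³c⁵) × (1 GeV in J)⁴ = 2.33 × 10²⁰ kg/m³.
Convert the energy scale: 4.91 × 10⁻³ MeV⁴ = 4.91 × 10⁻¹⁵ GeV⁴.
Result: 4.91 × 10⁻¹⁵ × 2.33 × 10²⁰ = 1.14 × 10⁶ kg/m³.

1.14 × 10⁶ kg/m³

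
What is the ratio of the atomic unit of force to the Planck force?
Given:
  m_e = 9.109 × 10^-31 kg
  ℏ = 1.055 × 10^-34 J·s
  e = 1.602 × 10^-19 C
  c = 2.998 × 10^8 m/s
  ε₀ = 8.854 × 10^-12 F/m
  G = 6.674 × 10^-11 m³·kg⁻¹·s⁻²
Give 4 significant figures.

6.791 × 10^-52

atomic unit of force: F_au = E_h/a₀ = m_e²e⁶/((4πε₀)³ℏ⁴) = 8.220 × 10^-8 N
Planck force: F_P = c⁴/G = 1.210 × 10^44 N
ratio = 8.220 × 10^-8 / 1.210 × 10^44 = 6.791 × 10^-52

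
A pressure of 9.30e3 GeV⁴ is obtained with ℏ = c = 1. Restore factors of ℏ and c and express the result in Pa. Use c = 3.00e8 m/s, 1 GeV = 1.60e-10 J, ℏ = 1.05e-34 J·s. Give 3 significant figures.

1.95e41 Pa

Pressure is [E]/[L]³ = [E]⁴/(ℏc)³.
1 GeV⁴ → 1/(ℏc)³ × (1 GeV in J)⁴ = 2.10e37 Pa.
Result: 9.30e3 × 2.10e37 = 1.95e41 Pa.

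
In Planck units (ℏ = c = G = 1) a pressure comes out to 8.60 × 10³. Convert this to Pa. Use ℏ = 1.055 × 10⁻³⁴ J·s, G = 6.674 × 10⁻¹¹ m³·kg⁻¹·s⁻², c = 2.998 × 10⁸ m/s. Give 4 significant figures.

3.984 × 10¹¹⁷ Pa

One Planck pressure: p_P = c⁷/(ℏG²) = 4.632 × 10¹¹³ Pa.
8.60 × 10³ × 4.632 × 10¹¹³ Pa = 3.984 × 10¹¹⁷ Pa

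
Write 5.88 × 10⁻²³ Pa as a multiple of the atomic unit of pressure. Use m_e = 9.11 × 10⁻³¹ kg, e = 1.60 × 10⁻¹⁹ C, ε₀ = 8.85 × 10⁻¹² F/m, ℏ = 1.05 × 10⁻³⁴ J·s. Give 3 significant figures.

1.95 × 10⁻³⁶

atomic unit of pressure: P_au = E_h/a₀³ = m_e⁴e¹⁰/((4πε₀)⁵ℏ⁸) = 3.01 × 10¹³ Pa.
5.88 × 10⁻²³ / 3.01 × 10¹³ = 1.95 × 10⁻³⁶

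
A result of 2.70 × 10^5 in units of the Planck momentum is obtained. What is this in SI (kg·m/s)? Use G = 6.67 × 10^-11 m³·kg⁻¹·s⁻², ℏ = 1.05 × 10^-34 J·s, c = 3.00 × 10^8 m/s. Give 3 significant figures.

One Planck momentum: p_P = √(ℏc³/G) = 6.52 kg·m/s.
2.70 × 10^5 × 6.52 kg·m/s = 1.76 × 10^6 kg·m/s

1.76 × 10^6 kg·m/s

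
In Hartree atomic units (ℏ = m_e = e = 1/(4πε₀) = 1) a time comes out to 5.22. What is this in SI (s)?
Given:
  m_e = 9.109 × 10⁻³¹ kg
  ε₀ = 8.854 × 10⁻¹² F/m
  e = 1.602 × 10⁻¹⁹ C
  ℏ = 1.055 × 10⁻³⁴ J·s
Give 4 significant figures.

1.265 × 10⁻¹⁶ s

One atomic unit of time: τ_au = (4πε₀)²ℏ³/(m_e e⁴) = 2.423 × 10⁻¹⁷ s.
5.22 × 2.423 × 10⁻¹⁷ s = 1.265 × 10⁻¹⁶ s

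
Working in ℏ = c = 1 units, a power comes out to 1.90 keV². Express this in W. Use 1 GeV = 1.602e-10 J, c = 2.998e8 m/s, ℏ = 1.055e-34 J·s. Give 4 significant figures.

462.2 W

Power is [E]/[T] = [E]²/ℏ.
1 GeV² → 1/ℏ × (1 GeV in J)² = 2.433e14 W.
Convert the energy scale: 1.90 keV² = 1.90e-12 GeV².
Result: 1.90e-12 × 2.433e14 = 462.2 W.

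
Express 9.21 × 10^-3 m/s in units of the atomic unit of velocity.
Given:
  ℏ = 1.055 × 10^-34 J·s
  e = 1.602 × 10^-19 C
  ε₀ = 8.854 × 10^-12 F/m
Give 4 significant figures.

atomic unit of velocity: v_au = e²/(4πε₀ℏ) = 2.186 × 10^6 m/s.
9.21 × 10^-3 / 2.186 × 10^6 = 4.212 × 10^-9

4.212 × 10^-9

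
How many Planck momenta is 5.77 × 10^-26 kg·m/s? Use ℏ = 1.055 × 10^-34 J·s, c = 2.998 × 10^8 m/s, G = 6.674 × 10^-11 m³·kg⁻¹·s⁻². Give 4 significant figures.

8.841 × 10^-27

Planck momentum: p_P = √(ℏc³/G) = 6.527 kg·m/s.
5.77 × 10^-26 / 6.527 = 8.841 × 10^-27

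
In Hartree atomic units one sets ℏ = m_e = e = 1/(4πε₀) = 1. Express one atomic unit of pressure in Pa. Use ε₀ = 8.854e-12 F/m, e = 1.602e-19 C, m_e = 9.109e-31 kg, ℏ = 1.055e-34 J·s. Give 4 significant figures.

2.929e13 Pa

P_au = E_h/a₀³ = m_e⁴e¹⁰/((4πε₀)⁵ℏ⁸)
E_h = 4.354e-18 J
a₀ = 5.297e-11 m
E_h/a₀³ = 2.929e13 Pa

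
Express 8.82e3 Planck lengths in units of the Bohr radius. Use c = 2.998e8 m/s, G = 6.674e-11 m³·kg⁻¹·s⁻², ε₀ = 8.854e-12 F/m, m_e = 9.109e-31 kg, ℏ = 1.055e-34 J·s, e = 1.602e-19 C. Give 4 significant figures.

2.691e-21

Planck length: ℓ_P = √(ℏG/c³) = 1.616e-35 m
Bohr radius: a₀ = 4πε₀ℏ²/(m_e e²) = 5.297e-11 m
8.82e3 × 1.616e-35 / 5.297e-11 = 2.691e-21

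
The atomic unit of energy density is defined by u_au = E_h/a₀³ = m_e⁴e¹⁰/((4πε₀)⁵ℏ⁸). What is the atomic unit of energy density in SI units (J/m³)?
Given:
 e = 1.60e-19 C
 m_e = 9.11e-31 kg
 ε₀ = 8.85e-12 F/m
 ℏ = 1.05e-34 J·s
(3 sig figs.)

3.01e13 J/m³

u_au = E_h/a₀³ = m_e⁴e¹⁰/((4πε₀)⁵ℏ⁸)
E_h = 4.38e-18 J
a₀ = 5.26e-11 m
E_h/a₀³ = 3.01e13 J/m³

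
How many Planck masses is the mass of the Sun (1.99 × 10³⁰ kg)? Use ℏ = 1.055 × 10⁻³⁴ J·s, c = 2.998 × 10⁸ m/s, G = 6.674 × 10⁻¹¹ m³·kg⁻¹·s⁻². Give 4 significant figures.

9.141 × 10³⁷

Planck mass: m_P = √(ℏc/G) = 2.177 × 10⁻⁸ kg.
1.99 × 10³⁰ / 2.177 × 10⁻⁸ = 9.141 × 10³⁷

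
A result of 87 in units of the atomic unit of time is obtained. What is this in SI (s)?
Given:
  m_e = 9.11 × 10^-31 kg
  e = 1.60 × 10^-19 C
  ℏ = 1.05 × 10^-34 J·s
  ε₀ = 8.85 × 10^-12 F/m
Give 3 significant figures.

One atomic unit of time: τ_au = (4πε₀)²ℏ³/(m_e e⁴) = 2.40 × 10^-17 s.
87 × 2.40 × 10^-17 s = 2.09 × 10^-15 s

2.09 × 10^-15 s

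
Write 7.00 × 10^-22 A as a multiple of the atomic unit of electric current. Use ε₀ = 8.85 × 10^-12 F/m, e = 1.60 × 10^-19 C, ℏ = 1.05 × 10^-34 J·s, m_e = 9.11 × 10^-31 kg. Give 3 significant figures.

atomic unit of electric current: I_au = e E_h/ℏ = m_e e⁵/((4πε₀)²ℏ³) = 6.67 × 10^-3 A.
7.00 × 10^-22 / 6.67 × 10^-3 = 1.05 × 10^-19

1.05 × 10^-19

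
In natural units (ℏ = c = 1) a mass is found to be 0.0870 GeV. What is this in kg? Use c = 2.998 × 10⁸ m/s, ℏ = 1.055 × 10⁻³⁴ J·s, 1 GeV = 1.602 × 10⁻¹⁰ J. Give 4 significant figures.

1.551 × 10⁻²⁸ kg

Mass is [E]/c²; divide by c².
1 GeV → 1/c² × (1 GeV in J) = 1.782 × 10⁻²⁷ kg.
Result: 0.0870 × 1.782 × 10⁻²⁷ = 1.551 × 10⁻²⁸ kg.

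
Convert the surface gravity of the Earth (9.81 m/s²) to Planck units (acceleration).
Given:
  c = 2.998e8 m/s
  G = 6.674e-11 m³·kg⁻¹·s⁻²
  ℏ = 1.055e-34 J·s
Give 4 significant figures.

Planck acceleration: a_P = √(c⁷/(ℏG)) = 5.560e51 m/s².
9.81 / 5.560e51 = 1.764e-51

1.764e-51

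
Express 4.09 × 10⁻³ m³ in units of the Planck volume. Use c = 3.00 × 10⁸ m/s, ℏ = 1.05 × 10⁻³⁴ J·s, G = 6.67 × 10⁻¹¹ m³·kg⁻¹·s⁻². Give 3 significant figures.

9.79 × 10¹⁰¹

Planck volume: V_P = (ℏG/c³)^(3/2) = 4.18 × 10⁻¹⁰⁵ m³.
4.09 × 10⁻³ / 4.18 × 10⁻¹⁰⁵ = 9.79 × 10¹⁰¹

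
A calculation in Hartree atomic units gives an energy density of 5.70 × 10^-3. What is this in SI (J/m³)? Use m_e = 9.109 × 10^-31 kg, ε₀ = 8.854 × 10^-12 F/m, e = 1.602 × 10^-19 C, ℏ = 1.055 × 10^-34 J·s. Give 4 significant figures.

1.670 × 10^11 J/m³

One atomic unit of energy density: u_au = E_h/a₀³ = m_e⁴e¹⁰/((4πε₀)⁵ℏ⁸) = 2.929 × 10^13 J/m³.
5.70 × 10^-3 × 2.929 × 10^13 J/m³ = 1.670 × 10^11 J/m³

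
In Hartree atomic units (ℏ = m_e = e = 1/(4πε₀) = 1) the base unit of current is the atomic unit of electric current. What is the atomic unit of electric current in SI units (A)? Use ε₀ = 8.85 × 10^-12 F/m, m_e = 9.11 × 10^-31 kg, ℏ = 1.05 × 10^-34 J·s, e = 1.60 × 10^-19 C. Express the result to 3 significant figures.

I_au = e E_h/ℏ = m_e e⁵/((4πε₀)²ℏ³)
E_h = 4.38 × 10^-18 J
e·E_h/ℏ = 6.67 × 10^-3 A

6.67 × 10^-3 A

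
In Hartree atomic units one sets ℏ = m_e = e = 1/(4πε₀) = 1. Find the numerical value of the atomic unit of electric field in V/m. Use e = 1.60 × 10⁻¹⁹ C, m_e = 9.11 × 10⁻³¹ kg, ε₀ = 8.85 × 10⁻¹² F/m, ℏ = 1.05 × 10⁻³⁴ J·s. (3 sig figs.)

E_au = E_h/(e a₀) = m_e²e⁵/((4πε₀)³ℏ⁴)
E_h = 4.38 × 10⁻¹⁸ J
a₀ = 5.26 × 10⁻¹¹ m
E_h/(e·a₀) = 5.20 × 10¹¹ V/m

5.20 × 10¹¹ V/m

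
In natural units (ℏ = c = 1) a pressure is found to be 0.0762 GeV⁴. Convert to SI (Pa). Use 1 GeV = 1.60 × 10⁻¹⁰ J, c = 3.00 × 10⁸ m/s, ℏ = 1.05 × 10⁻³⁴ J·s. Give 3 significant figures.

Pressure is [E]/[L]³ = [E]⁴/(ℏc)³.
1 GeV⁴ → 1/(ℏc)³ × (1 GeV in J)⁴ = 2.10 × 10³⁷ Pa.
Result: 0.0762 × 2.10 × 10³⁷ = 1.60 × 10³⁶ Pa.

1.60 × 10³⁶ Pa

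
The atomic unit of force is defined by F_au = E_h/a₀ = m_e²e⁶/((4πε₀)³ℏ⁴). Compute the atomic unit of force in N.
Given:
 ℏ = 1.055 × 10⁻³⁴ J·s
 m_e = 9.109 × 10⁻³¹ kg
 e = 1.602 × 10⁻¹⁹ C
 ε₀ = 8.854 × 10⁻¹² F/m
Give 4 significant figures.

F_au = E_h/a₀ = m_e²e⁶/((4πε₀)³ℏ⁴)
E_h = 4.354 × 10⁻¹⁸ J
a₀ = 5.297 × 10⁻¹¹ m
E_h/a₀ = 8.220 × 10⁻⁸ N

8.220 × 10⁻⁸ N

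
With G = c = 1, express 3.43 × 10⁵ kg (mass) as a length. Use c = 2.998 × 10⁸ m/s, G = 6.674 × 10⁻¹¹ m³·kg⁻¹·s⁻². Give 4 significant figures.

In G = c = 1 units mass has dimensions of length; the conversion factor is G/c².
3.43 × 10⁵ kg × (G/c²) = 2.547 × 10⁻²² m

2.547 × 10⁻²² m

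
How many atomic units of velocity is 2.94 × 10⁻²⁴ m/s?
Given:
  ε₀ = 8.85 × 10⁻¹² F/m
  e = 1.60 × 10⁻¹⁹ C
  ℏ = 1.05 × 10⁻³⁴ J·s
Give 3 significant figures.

atomic unit of velocity: v_au = e²/(4πε₀ℏ) = 2.19 × 10⁶ m/s.
2.94 × 10⁻²⁴ / 2.19 × 10⁶ = 1.34 × 10⁻³⁰

1.34 × 10⁻³⁰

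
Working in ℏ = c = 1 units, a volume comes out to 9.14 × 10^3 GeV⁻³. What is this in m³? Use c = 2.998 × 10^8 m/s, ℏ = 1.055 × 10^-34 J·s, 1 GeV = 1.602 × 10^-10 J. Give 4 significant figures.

Volume is [L]³ = [E]⁻³·(ℏc)³.
1 GeV⁻³ → (ℏc)³ × (1 GeV in J)⁻³ = 7.696 × 10^-48 m³.
Result: 9.14 × 10^3 × 7.696 × 10^-48 = 7.034 × 10^-44 m³.

7.034 × 10^-44 m³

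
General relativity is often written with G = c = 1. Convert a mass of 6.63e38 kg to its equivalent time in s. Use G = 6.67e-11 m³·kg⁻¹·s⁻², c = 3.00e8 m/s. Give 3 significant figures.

1.64e3 s

Mass → time via G/c³.
6.63e38 kg × (G/c³) = 1.64e3 s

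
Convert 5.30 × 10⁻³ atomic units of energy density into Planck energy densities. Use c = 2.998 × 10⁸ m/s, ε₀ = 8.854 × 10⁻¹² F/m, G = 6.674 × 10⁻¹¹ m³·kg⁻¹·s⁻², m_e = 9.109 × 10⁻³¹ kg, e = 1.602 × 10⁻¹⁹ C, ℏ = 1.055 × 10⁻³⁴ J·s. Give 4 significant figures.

atomic unit of energy density: u_au = E_h/a₀³ = m_e⁴e¹⁰/((4πε₀)⁵ℏ⁸) = 2.929 × 10¹³ J/m³
Planck energy density: u_P = c⁷/(ℏG²) = 4.632 × 10¹¹³ J/m³
5.30 × 10⁻³ × 2.929 × 10¹³ / 4.632 × 10¹¹³ = 3.351 × 10⁻¹⁰³

3.351 × 10⁻¹⁰³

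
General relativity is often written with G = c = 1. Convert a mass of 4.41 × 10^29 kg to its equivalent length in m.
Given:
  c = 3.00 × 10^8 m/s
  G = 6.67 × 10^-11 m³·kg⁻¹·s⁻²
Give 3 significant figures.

327 m

In G = c = 1 units mass has dimensions of length; the conversion factor is G/c².
4.41 × 10^29 kg × (G/c²) = 327 m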